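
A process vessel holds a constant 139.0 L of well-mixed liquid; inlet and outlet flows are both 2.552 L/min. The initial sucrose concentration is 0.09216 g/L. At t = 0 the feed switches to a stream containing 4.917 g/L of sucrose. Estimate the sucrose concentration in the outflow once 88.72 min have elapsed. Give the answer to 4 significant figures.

Mass balance on the solute (V constant): V dC/dt = Q(C_in − C).
So dC/dt = (C_in − C)/τ with τ = V/Q = 139.0/2.552 = 54.4671 min.
Solution: C(t) = C_in + (C₀ − C_in) e^(−t/τ).
C(88.72) = 4.917 + (0.09216 − 4.917)·e^(−88.72/54.4671) = 4.917 + (-4.82484)·0.196150 = 3.97061 g/L.

3.971 g/L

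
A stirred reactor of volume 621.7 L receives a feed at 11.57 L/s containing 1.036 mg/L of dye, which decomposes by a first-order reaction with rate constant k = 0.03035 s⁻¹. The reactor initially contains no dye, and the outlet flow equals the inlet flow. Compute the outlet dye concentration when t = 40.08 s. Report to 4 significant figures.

0.3385 mg/L

Accumulation = in − out − consumed: V dC/dt = Q C_in − Q C − k V C.
This is linear with rate a = Q/V + k = 0.0489603 s⁻¹.
C_ss = Q C_in/(Q + kV) = 0.393793 mg/L; C(t) = C_ss + (C₀ − C_ss) e^(−a t).
C(40.08) = 0.393793 + (-0.393793)·e^(−0.0489603·40.08) = 0.393793 + (-0.393793)·0.140531 = 0.338453 mg/L.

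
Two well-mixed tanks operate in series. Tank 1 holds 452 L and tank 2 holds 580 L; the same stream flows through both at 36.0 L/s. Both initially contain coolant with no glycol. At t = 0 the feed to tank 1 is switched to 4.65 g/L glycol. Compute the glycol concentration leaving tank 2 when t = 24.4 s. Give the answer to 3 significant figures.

2.37 g/L

Species balance on tank i: dCᵢ/dt = (Cᵢ₋₁ − Cᵢ)/τᵢ with τᵢ = Vᵢ/Q.
τ₁ = 452/36.0 = 12.556 s; τ₂ = 580/36.0 = 16.111 s.
Solving the cascade with C₁(0)=C₂(0)=0 gives C₂(t) = C_in[1 − (τ₁ e^(−t/τ₁) − τ₂ e^(−t/τ₂))/(τ₁ − τ₂)].
At t = 24.4: e^(−t/τ₁) = 0.14322, e^(−t/τ₂) = 0.21992.
C₂ = 4.65·[1 − (12.556·0.14322 − 16.111·0.21992)/(-3.5556)] = 4.65·0.50923 = 2.3679 g/L.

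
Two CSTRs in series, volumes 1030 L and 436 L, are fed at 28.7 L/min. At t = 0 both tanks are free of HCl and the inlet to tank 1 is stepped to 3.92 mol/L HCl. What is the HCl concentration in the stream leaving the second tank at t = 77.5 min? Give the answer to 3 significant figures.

3.15 mol/L

Each tank obeys Vᵢ dCᵢ/dt = Q(Cᵢ₋₁ − Cᵢ), so τᵢ = Vᵢ/Q.
τ₁ = 1030/28.7 = 35.889 min; τ₂ = 436/28.7 = 15.192 min.
Tank 1: C₁ = C_in(1 − e^(−t/τ₁)). Tank 2 (τ₁ ≠ τ₂): C₂ = C_in[1 − (τ₁ e^(−t/τ₁) − τ₂ e^(−t/τ₂))/(τ₁ − τ₂)].
At t = 77.5: e^(−t/τ₁) = 0.11539, e^(−t/τ₂) = 0.0060877.
C₂ = 3.92·[1 − (35.889·0.11539 − 15.192·0.0060877)/(20.697)] = 3.92·0.80439 = 3.1532 mol/L.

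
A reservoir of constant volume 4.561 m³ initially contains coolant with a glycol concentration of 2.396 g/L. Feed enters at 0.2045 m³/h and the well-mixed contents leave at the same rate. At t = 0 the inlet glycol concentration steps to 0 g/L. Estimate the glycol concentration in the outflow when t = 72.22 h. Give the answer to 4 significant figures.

0.09401 g/L

Mass balance on the solute (V constant): V dC/dt = Q(C_in − C).
So dC/dt = (C_in − C)/τ with τ = V/Q = 4.561/0.2045 = 22.3032 h.
Solution: C(t) = C_in + (C₀ − C_in) e^(−t/τ).
C(72.22) = 0 + (2.396 − 0)·e^(−72.22/22.3032) = 0 + (2.39600)·0.0392382 = 0.0940148 g/L.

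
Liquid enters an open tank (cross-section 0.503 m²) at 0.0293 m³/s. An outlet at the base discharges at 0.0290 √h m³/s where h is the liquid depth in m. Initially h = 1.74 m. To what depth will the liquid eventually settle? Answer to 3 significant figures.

A dh/dt = Q_in − 0.0290 √h. Steady state requires inflow = outflow:
Q_in = 0.0290 √h_ss ⇒ √h_ss = 0.0293/0.0290 = 1.0103.
h_ss = 1.0103² = 1.0208 m. (Since h₀ = 1.74 m > h_ss, the level will fall toward this value.)

1.02 m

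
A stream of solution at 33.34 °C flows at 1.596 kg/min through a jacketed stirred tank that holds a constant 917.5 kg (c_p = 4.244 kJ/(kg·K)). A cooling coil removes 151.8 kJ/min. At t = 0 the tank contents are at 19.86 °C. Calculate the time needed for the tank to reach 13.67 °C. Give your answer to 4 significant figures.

679.0 min

Unsteady energy balance on the tank contents: M c_p dT/dt = ṁ c_p (T_in − T) − 151.8.
τ = M/ṁ = 574.875 min; T_ss = T_in − Q̇/(ṁ c_p) = 10.9289 °C.
T(t) = T_ss + (T₀ − T_ss) e^(−t/τ). Set T = 13.67:
e^(−t/τ) = (13.67 − 10.9289)/(19.86 − 10.9289) = 0.306918
t = −574.875 · ln(0.306918) = 679.028 min.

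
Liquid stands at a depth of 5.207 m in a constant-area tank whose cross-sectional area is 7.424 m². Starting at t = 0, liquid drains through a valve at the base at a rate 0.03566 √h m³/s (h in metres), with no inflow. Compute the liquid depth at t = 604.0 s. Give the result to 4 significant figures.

A dh/dt = −Q_out = −0.03566 √h.
This is separable: 2 d(√h)/dt = −0.03566/A, so √h = √h₀ − (0.03566/(2A)) t.
√h = √5.207 − 0.03566·604.0/(2·7.424) = 2.28189 − 1.45061 = 0.831276.
h = 0.831276² = 0.691020 m.

0.6910 m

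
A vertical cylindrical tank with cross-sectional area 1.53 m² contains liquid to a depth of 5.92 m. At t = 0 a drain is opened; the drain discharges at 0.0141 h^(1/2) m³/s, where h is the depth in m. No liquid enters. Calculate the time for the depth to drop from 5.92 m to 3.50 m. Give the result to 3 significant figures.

122 s

Mass balance (ρ constant): A dh/dt = −0.0141 √h.
Separate and integrate: 2(√h − √h₀) = −(0.0141/A) t.
t = 2A(√h₀ − √h)/0.0141 = 2·1.53·(√5.92 − √3.50)/0.0141
  = 3.0600 × (2.4331 − 1.8708) / 0.0141 = 122.03 s.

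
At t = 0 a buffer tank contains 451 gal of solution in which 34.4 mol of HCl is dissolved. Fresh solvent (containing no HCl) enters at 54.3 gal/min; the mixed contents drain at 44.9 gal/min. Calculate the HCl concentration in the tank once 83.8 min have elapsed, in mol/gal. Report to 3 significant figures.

Let m(t) be the amount of HCl. Volume: V(t) = V₀ + (Q_in − Q_out) t = 451 + 9.4000 t; V(83.8) = 1238.7 gal.
Solute balance: dm/dt = 0 − Q_out C = −Q_out m/V(t).
Separate: dm/m = −Q_out dt/V(t) ⇒ ln(m/m₀) = −(Q_out/(Q_in−Q_out)) ln(V/V₀).
m = m₀ (V₀/V)^(Q_out/(Q_in−Q_out)) = 34.4 × (451/1238.7)^(4.7766) = 0.27581 mol.
C = m/V = 0.27581/1238.7 = 0.00022265 mol/gal.

0.000223 mol/gal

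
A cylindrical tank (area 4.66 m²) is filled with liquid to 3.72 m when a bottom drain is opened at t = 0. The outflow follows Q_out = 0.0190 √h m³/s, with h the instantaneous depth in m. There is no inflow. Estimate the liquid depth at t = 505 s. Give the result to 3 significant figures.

With no inflow, A dh/dt = −0.0190 √h.
This is separable: 2 d(√h)/dt = −0.0190/A, so √h = √h₀ − (0.0190/(2A)) t.
√h = √3.72 − 0.0190·505/(2·4.66) = 1.9287 − 1.0295 = 0.89922.
h = 0.89922² = 0.80860 m.

0.809 m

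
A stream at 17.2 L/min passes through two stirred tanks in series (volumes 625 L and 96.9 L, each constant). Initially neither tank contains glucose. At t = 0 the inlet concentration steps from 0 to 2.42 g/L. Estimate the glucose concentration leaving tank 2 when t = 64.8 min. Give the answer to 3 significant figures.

Species balance on tank i: dCᵢ/dt = (Cᵢ₋₁ − Cᵢ)/τᵢ with τᵢ = Vᵢ/Q.
τ₁ = 625/17.2 = 36.337 min; τ₂ = 96.9/17.2 = 5.6337 min.
Tank 1: C₁ = C_in(1 − e^(−t/τ₁)). Tank 2 (τ₁ ≠ τ₂): C₂ = C_in[1 − (τ₁ e^(−t/τ₁) − τ₂ e^(−t/τ₂))/(τ₁ − τ₂)].
At t = 64.8: e^(−t/τ₁) = 0.16808, e^(−t/τ₂) = 1.0108e-05.
C₂ = 2.42·[1 − (36.337·0.16808 − 5.6337·1.0108e-05)/(30.703)] = 2.42·0.80108 = 1.9386 g/L.

1.94 g/L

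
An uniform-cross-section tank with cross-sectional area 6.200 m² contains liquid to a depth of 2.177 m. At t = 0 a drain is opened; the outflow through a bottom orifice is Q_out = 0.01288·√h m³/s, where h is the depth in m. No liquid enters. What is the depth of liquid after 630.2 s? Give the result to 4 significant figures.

A dh/dt = −Q_out = −0.01288 √h.
Separate and integrate: 2(√h − √h₀) = −(0.01288/A) t.
√h = √2.177 − 0.01288·630.2/(2·6.200) = 1.47547 − 0.654595 = 0.820871.
h = 0.820871² = 0.673830 m.

0.6738 m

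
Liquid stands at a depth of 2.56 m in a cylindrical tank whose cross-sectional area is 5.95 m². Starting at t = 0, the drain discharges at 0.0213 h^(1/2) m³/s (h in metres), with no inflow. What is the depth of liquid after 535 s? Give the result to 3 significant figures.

0.413 m

A dh/dt = −Q_out = −0.0213 √h.
This is separable: 2 d(√h)/dt = −0.0213/A, so √h = √h₀ − (0.0213/(2A)) t.
√h = √2.56 − 0.0213·535/(2·5.95) = 1.6000 − 0.95761 = 0.64239.
h = 0.64239² = 0.41267 m.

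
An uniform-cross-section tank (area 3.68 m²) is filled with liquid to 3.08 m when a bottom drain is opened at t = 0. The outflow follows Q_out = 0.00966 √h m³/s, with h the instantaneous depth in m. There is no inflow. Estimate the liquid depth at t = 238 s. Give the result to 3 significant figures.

With no inflow, A dh/dt = −0.00966 √h.
∫ h^(−1/2) dh = −(0.00966/A) ∫ dt, giving 2√h = 2√h₀ − (0.00966/A) t.
√h = √3.08 − 0.00966·238/(2·3.68) = 1.7550 − 0.31238 = 1.4426.
h = 1.4426² = 2.0811 m.

2.08 m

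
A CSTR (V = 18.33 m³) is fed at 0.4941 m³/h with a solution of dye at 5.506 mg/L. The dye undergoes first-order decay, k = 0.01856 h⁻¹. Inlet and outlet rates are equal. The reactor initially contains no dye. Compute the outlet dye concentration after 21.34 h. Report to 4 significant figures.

2.026 mg/L

Accumulation = in − out − consumed: V dC/dt = Q C_in − Q C − k V C.
dC/dt = (Q/V) C_in − (Q/V + k) C; effective rate a = Q/V + k = 0.0269558 + 0.01856 = 0.0455158 h⁻¹.
C_ss = Q C_in/(Q + kV) = 3.26082 mg/L; C(t) = C_ss + (C₀ − C_ss) e^(−a t).
C(21.34) = 3.26082 + (-3.26082)·e^(−0.0455158·21.34) = 3.26082 + (-3.26082)·0.378588 = 2.02631 mg/L.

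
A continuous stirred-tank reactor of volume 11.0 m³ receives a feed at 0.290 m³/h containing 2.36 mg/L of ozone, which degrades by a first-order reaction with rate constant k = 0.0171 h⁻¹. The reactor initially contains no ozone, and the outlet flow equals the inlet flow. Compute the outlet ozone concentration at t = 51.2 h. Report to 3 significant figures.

Species balance: V dC/dt = Q C_in − Q C − k V C.
This is linear with rate a = Q/V + k = 0.043464 h⁻¹.
C_ss = Q C_in/(Q + kV) = 1.4315 mg/L; C(t) = C_ss + (C₀ − C_ss) e^(−a t).
C(51.2) = 1.4315 + (-1.4315)·e^(−0.043464·51.2) = 1.4315 + (-1.4315)·0.10803 = 1.2769 mg/L.

1.28 mg/L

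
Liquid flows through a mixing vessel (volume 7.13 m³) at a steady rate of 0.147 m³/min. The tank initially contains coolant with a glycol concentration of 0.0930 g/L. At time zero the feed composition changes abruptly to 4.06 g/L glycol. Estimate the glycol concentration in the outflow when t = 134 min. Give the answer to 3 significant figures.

Transient balance on the dissolved component: V dC/dt = Q(C_in − C).
Rewrite as dC/dt + C/τ = C_in/τ, τ = V/Q = 48.503 min.
C approaches C_in exponentially: C(t) = C_in + (C₀ − C_in) e^(−t/τ).
C(134) = 4.06 + (0.0930 − 4.06)·e^(−134/48.503) = 4.06 + (-3.9670)·0.063122 = 3.8096 g/L.

3.81 g/L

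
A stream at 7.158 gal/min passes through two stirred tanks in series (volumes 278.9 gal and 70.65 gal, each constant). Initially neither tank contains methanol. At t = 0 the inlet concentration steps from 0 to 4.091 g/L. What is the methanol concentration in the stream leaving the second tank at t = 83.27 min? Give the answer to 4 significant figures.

3.445 g/L

Time constants: τᵢ = Vᵢ/Q for each well-mixed tank.
τ₁ = 278.9/7.158 = 38.9634 min; τ₂ = 70.65/7.158 = 9.87008 min.
Solving the cascade with C₁(0)=C₂(0)=0 gives C₂(t) = C_in[1 − (τ₁ e^(−t/τ₁) − τ₂ e^(−t/τ₂))/(τ₁ − τ₂)].
At t = 83.27: e^(−t/τ₁) = 0.117993, e^(−t/τ₂) = 0.000216783.
C₂ = 4.091·[1 − (38.9634·0.117993 − 9.87008·0.000216783)/(29.0933)] = 4.091·0.842051 = 3.44483 g/L.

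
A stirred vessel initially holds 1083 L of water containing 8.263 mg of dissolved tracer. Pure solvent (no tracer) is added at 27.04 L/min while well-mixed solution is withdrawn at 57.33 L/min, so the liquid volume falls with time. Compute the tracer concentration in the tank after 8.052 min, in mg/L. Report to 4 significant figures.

Let m(t) be the amount of tracer. Volume: V(t) = V₀ + (Q_in − Q_out) t = 1083 − 30.2900 t; V(8.052) = 839.105 L.
No tracer enters, so dm/dt = −Q_out · (m/V).
dm/m = −Q_out dt/(V₀ − 30.2900 t); integrating gives ln(m/m₀) = −(Q_out/(Q_in−Q_out)) ln(V/V₀).
m = m₀ (V₀/V)^(Q_out/(Q_in−Q_out)) = 8.263 × (1083/839.105)^(-1.89270) = 5.09804 mg.
C = m/V = 5.09804/839.105 = 0.00607557 mg/L.

0.006076 mg/L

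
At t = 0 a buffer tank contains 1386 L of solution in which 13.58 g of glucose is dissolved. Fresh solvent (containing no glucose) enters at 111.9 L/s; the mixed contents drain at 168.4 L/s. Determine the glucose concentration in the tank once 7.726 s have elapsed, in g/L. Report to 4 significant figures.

Total volume: dV/dt = Q_in − Q_out = -56.5000 L/s, so V(t) = 1386 − 56.5000 t and V(7.726) = 949.481 L.
Solute balance: dm/dt = 0 − Q_out C = −Q_out m/V(t).
Separate: dm/m = −Q_out dt/V(t) ⇒ ln(m/m₀) = −(Q_out/(Q_in−Q_out)) ln(V/V₀).
m = m₀ (V₀/V)^(Q_out/(Q_in−Q_out)) = 13.58 × (1386/949.481)^(-2.98053) = 4.39812 g.
C = m/V = 4.39812/949.481 = 0.00463213 g/L.

0.004632 g/L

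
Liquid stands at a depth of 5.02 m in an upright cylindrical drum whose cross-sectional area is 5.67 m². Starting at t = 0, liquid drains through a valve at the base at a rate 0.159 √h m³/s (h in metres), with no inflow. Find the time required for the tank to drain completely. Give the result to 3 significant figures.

With no inflow, A dh/dt = −0.159 √h.
Separate and integrate: 2(√h − √h₀) = −(0.159/A) t.
Set h = 0: 2√h₀ = (0.159/A) t_empty ⇒ t_empty = 2A√h₀/0.159.
t_empty = 2·5.67·√5.02/0.159 = 11.340·2.2405/0.159 = 159.80 s.

160 s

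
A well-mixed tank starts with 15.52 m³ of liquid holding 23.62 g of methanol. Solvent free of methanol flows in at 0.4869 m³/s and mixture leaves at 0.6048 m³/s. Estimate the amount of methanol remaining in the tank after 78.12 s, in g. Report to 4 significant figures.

Let m(t) be the amount of methanol. Volume: V(t) = V₀ + (Q_in − Q_out) t = 15.52 − 0.117900 t; V(78.12) = 6.30965 m³.
No methanol enters, so dm/dt = −Q_out · (m/V).
Separate: dm/m = −Q_out dt/V(t) ⇒ ln(m/m₀) = −(Q_out/(Q_in−Q_out)) ln(V/V₀).
m = m₀ (V₀/V)^(Q_out/(Q_in−Q_out)) = 23.62 × (15.52/6.30965)^(-5.12977) = 0.233412 g.

0.2334 g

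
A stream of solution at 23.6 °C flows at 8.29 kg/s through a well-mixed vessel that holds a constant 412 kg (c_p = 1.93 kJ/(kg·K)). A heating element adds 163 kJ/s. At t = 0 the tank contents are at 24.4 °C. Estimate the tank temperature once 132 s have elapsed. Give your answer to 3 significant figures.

Unsteady energy balance on the tank contents: M c_p dT/dt = ṁ c_p (T_in − T) + 163.
τ = M/ṁ = 49.698 s; T_ss = T_in + Q̇/(ṁ c_p) = 23.6 + 163/(8.29·1.93) = 33.788 °C.
Solution: T(t) = T_ss + (T₀ − T_ss) e^(−t/τ).
T(132) = 33.788 + (-9.3877)·e^(−132/49.698) = 33.788 + (-9.3877)·0.070227 = 33.128 °C.

33.1 °C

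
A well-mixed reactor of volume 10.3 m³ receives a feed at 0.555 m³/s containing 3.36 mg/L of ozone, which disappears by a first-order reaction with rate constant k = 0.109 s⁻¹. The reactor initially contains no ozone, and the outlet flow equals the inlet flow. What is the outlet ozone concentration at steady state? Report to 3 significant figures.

V dC/dt = Q(C_in − C) − k V C.
Steady state (dC/dt = 0): C_ss = Q C_in/(Q + kV) = C_in/(1 + kV/Q).
C_ss = 0.555·3.36/(0.555 + 0.109·10.3) = 1.8648/1.6777 = 1.1115 mg/L.

1.11 mg/L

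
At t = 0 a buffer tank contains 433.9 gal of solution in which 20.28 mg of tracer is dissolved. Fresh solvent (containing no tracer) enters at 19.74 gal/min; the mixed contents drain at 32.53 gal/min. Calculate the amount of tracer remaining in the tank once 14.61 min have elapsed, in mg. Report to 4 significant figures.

4.840 mg

Let m(t) be the amount of tracer. Volume: V(t) = V₀ + (Q_in − Q_out) t = 433.9 − 12.7900 t; V(14.61) = 247.038 gal.
No tracer enters, so dm/dt = −Q_out · (m/V).
dm/m = −Q_out dt/(V₀ − 12.7900 t); integrating gives ln(m/m₀) = −(Q_out/(Q_in−Q_out)) ln(V/V₀).
m = m₀ (V₀/V)^(Q_out/(Q_in−Q_out)) = 20.28 × (433.9/247.038)^(-2.54339) = 4.84048 mg.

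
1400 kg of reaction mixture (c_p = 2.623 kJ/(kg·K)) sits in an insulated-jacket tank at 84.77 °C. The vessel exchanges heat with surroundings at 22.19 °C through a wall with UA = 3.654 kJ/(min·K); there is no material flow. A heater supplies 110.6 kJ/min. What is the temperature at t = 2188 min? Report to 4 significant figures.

M c_p dT/dt = −UA(T − T_amb) + Q̇.
dT/dt = (T_ss − T)/τ with T_ss = T_amb + Q̇/UA = 22.19 + 110.6/3.654 = 52.4582 °C, τ = M c_p/UA = 1400·2.623/3.654 = 1004.98 min.
Solution: T(t) = T_ss + (T₀ − T_ss) e^(−t/τ).
T(2188) = 52.4582 + (32.3118)·0.113363 = 56.1212 °C.

56.12 °C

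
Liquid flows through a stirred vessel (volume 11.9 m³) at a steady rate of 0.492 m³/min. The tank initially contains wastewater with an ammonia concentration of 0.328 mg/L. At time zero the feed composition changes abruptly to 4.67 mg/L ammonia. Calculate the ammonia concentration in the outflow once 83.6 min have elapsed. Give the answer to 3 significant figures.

Accumulation = in − out for the solute gives V dC/dt = Q(C_in − C).
Time constant τ = V/Q = 11.9/0.492 = 24.187 min.
This is linear first-order; C(t) = C_in + (C₀ − C_in) e^(−t/τ).
C(83.6) = 4.67 + (0.328 − 4.67)·e^(−83.6/24.187) = 4.67 + (-4.3420)·0.031543 = 4.5330 mg/L.

4.53 mg/L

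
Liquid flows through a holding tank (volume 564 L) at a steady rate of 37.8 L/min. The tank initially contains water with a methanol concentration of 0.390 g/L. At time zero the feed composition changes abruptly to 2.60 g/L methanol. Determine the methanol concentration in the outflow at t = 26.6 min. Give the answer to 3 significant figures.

2.23 g/L

Unsteady species balance (constant V, well mixed): V dC/dt = Q(C_in − C).
So dC/dt = (C_in − C)/τ with τ = V/Q = 564/37.8 = 14.921 min.
Integrating: C(t) = C_in + (C₀ − C_in) e^(−t/τ).
C(26.6) = 2.60 + (0.390 − 2.60)·e^(−26.6/14.921) = 2.60 + (-2.2100)·0.16817 = 2.2283 g/L.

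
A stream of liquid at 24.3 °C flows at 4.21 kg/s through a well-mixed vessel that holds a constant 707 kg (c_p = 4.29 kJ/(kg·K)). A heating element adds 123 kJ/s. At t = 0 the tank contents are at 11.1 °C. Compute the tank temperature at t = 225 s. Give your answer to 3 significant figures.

25.9 °C

M c_p dT/dt = ṁ c_p (T_in − T) + Q̇.
τ = M/ṁ = 167.93 s; T_ss = T_in + Q̇/(ṁ c_p) = 24.3 + 123/(4.21·4.29) = 31.110 °C.
This is linear first-order; T(t) = T_ss + (T₀ − T_ss) e^(−t/τ).
T(225) = 31.110 + (-20.010)·e^(−225/167.93) = 31.110 + (-20.010)·0.26189 = 25.870 °C.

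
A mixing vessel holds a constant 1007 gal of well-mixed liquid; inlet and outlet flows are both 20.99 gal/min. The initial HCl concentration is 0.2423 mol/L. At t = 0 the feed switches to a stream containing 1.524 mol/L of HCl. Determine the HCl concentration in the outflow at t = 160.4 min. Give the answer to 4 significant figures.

Mass balance on the solute (V constant): V dC/dt = Q(C_in − C).
Time constant τ = V/Q = 1007/20.99 = 47.9752 min.
C approaches C_in exponentially: C(t) = C_in + (C₀ − C_in) e^(−t/τ).
C(160.4) = 1.524 + (0.2423 − 1.524)·e^(−160.4/47.9752) = 1.524 + (-1.28170)·0.0353170 = 1.47873 mol/L.

1.479 mol/L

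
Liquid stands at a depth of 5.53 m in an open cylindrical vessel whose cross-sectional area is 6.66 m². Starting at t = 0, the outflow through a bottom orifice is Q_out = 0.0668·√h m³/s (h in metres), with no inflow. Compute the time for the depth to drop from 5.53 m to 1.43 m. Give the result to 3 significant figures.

With no inflow, A dh/dt = −0.0668 √h.
∫ h^(−1/2) dh = −(0.0668/A) ∫ dt, giving 2√h = 2√h₀ − (0.0668/A) t.
t = 2A(√h₀ − √h)/0.0668 = 2·6.66·(√5.53 − √1.43)/0.0668
  = 13.320 × (2.3516 − 1.1958) / 0.0668 = 230.46 s.

230 s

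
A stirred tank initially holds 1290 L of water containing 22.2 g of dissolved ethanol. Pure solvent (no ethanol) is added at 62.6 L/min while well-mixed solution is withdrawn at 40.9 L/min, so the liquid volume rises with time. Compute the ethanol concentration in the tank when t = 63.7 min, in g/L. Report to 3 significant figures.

0.00211 g/L

Total volume: dV/dt = Q_in − Q_out = 21.700 L/min, so V(t) = 1290 + 21.700 t and V(63.7) = 2672.3 L.
Solute balance: dm/dt = 0 − Q_out C = −Q_out m/V(t).
dm/m = −Q_out dt/(V₀ + 21.700 t); integrating gives ln(m/m₀) = −(Q_out/(Q_in−Q_out)) ln(V/V₀).
m = m₀ (V₀/V)^(Q_out/(Q_in−Q_out)) = 22.2 × (1290/2672.3)^(1.8848) = 5.6261 g.
C = m/V = 5.6261/2672.3 = 0.0021053 g/L.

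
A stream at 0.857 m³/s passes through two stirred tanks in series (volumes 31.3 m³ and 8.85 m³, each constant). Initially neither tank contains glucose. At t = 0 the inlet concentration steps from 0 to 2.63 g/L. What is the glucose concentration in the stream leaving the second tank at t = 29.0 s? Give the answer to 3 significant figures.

Time constants: τᵢ = Vᵢ/Q for each well-mixed tank.
τ₁ = 31.3/0.857 = 36.523 s; τ₂ = 8.85/0.857 = 10.327 s.
Tank 1: C₁ = C_in(1 − e^(−t/τ₁)). Tank 2 (τ₁ ≠ τ₂): C₂ = C_in[1 − (τ₁ e^(−t/τ₁) − τ₂ e^(−t/τ₂))/(τ₁ − τ₂)].
At t = 29.0: e^(−t/τ₁) = 0.45202, e^(−t/τ₂) = 0.060311.
C₂ = 2.63·[1 − (36.523·0.45202 − 10.327·0.060311)/(26.196)] = 2.63·0.39356 = 1.0351 g/L.

1.04 g/L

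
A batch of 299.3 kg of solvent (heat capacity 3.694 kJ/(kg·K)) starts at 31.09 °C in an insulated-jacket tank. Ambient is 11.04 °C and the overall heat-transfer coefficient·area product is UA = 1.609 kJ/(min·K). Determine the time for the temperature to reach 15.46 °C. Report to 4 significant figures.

M c_p dT/dt = −UA(T − T_amb).
τ = M c_p/UA = 687.144 min; T_ss = T_amb = 11.0400 °C.
T(t) = T_ss + (T₀ − T_ss)e^(−t/τ); set T = 15.46:
t = −τ ln[(T − T_ss)/(T₀ − T_ss)] = −687.144 · ln(0.220449) = 1039.02 min.

1039 min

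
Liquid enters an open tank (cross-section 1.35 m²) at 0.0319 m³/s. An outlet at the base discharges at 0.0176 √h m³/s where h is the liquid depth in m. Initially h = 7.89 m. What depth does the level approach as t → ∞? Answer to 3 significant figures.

Level balance: A dh/dt = 0.0319 − 0.0176 √h. Setting dh/dt = 0:
Q_in = 0.0176 √h_ss ⇒ √h_ss = 0.0319/0.0176 = 1.8125.
h_ss = 1.8125² = 3.2852 m. (Since h₀ = 7.89 m > h_ss, the level will fall toward this value.)

3.29 m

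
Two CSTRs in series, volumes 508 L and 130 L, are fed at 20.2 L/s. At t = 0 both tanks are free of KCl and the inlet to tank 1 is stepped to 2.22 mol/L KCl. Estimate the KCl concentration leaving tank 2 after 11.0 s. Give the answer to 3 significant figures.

Time constants: τᵢ = Vᵢ/Q for each well-mixed tank.
τ₁ = 508/20.2 = 25.149 s; τ₂ = 130/20.2 = 6.4356 s.
Solving the cascade with C₁(0)=C₂(0)=0 gives C₂(t) = C_in[1 − (τ₁ e^(−t/τ₁) − τ₂ e^(−t/τ₂))/(τ₁ − τ₂)].
At t = 11.0: e^(−t/τ₁) = 0.64571, e^(−t/τ₂) = 0.18100.
C₂ = 2.22·[1 − (25.149·0.64571 − 6.4356·0.18100)/(18.713)] = 2.22·0.19447 = 0.43172 mol/L.

0.432 mol/L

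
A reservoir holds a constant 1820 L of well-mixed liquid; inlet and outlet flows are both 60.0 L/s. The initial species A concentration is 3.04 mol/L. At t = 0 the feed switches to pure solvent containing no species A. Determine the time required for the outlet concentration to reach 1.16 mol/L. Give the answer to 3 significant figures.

29.2 s

Mass balance on the solute (V constant): V dC/dt = Q(C_in − C), so τ = V/Q = 30.333 s.
C(t) = C_in + (C₀ − C_in) e^(−t/τ). Set C = 1.16 and solve for t:
e^(−t/τ) = (C − C_in)/(C₀ − C_in) = (1.16 − 0)/(3.04 − 0) = 0.38158
t = −τ ln(…) = 30.333 × 0.96344 = 29.224 s.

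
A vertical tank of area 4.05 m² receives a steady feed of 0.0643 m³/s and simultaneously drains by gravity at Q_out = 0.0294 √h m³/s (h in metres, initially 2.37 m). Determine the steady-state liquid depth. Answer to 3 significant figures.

4.78 m

Level balance: A dh/dt = 0.0643 − 0.0294 √h. Setting dh/dt = 0:
Q_in = 0.0294 √h_ss ⇒ √h_ss = 0.0643/0.0294 = 2.1871.
h_ss = 2.1871² = 4.7833 m. (Since h₀ = 2.37 m < h_ss, the level will rise toward this value.)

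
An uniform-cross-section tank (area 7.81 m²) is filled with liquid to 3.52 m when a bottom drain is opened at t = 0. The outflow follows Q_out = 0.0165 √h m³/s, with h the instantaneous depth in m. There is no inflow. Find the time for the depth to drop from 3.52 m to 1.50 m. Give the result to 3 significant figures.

617 s

A dh/dt = −Q_out = −0.0165 √h.
∫ h^(−1/2) dh = −(0.0165/A) ∫ dt, giving 2√h = 2√h₀ − (0.0165/A) t.
t = 2A(√h₀ − √h)/0.0165 = 2·7.81·(√3.52 − √1.50)/0.0165
  = 15.620 × (1.8762 − 1.2247) / 0.0165 = 616.68 s.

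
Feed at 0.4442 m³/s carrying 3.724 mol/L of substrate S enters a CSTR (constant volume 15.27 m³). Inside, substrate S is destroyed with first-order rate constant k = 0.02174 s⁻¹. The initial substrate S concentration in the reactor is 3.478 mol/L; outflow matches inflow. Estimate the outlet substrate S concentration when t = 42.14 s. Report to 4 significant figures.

2.289 mol/L

V dC/dt = Q(C_in − C) − k V C.
This is linear with rate a = Q/V + k = 0.0508297 s⁻¹.
C_ss = Q C_in/(Q + kV) = 2.13124 mol/L; C(t) = C_ss + (C₀ − C_ss) e^(−a t).
C(42.14) = 2.13124 + (1.34676)·e^(−0.0508297·42.14) = 2.13124 + (1.34676)·0.117424 = 2.28938 mol/L.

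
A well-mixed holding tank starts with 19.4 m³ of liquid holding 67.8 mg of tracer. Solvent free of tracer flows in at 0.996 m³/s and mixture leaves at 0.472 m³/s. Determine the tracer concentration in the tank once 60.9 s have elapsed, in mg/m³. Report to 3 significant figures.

0.550 mg/m³

Let m(t) be the amount of tracer. Volume: V(t) = V₀ + (Q_in − Q_out) t = 19.4 + 0.52400 t; V(60.9) = 51.312 m³.
No tracer enters, so dm/dt = −Q_out · (m/V).
dm/m = −Q_out dt/(V₀ + 0.52400 t); integrating gives ln(m/m₀) = −(Q_out/(Q_in−Q_out)) ln(V/V₀).
m = m₀ (V₀/V)^(Q_out/(Q_in−Q_out)) = 67.8 × (19.4/51.312)^(0.90076) = 28.232 mg.
C = m/V = 28.232/51.312 = 0.55020 mg/m³.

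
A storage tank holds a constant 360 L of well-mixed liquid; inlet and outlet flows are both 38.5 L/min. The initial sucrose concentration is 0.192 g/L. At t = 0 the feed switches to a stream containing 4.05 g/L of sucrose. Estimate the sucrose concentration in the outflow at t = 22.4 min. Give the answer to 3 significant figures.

Transient balance on the dissolved component: V dC/dt = Q(C_in − C).
So dC/dt = (C_in − C)/τ with τ = V/Q = 360/38.5 = 9.3506 min.
C approaches C_in exponentially: C(t) = C_in + (C₀ − C_in) e^(−t/τ).
C(22.4) = 4.05 + (0.192 − 4.05)·e^(−22.4/9.3506) = 4.05 + (-3.8580)·0.091122 = 3.6985 g/L.

3.70 g/L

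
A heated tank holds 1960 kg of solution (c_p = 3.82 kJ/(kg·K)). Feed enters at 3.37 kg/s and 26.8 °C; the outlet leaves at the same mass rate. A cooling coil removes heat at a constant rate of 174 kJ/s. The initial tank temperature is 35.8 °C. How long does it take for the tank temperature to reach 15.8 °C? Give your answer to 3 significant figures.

1270 s

M c_p dT/dt = ṁ c_p (T_in − T) − Q̇.
τ = M/ṁ = 581.60 s; T_ss = T_in − Q̇/(ṁ c_p) = 13.284 °C.
T(t) = T_ss + (T₀ − T_ss) e^(−t/τ). Set T = 15.8:
e^(−t/τ) = (15.8 − 13.284)/(35.8 − 13.284) = 0.11175
t = −581.60 · ln(0.11175) = 1274.6 s.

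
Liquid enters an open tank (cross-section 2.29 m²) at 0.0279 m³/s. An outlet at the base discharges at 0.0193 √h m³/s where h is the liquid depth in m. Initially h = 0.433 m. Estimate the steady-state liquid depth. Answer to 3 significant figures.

Level balance: A dh/dt = 0.0279 − 0.0193 √h. Setting dh/dt = 0:
Q_in = 0.0193 √h_ss ⇒ √h_ss = 0.0279/0.0193 = 1.4456.
h_ss = 1.4456² = 2.0897 m. (Since h₀ = 0.433 m < h_ss, the level will rise toward this value.)

2.09 m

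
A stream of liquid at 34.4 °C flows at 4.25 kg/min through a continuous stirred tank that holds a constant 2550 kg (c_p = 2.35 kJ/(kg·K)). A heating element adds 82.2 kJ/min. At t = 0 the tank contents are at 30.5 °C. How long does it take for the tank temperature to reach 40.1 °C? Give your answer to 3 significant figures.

940 min

M c_p dT/dt = ṁ c_p (T_in − T) + Q̇.
τ = M/ṁ = 600.00 min; T_ss = T_in + Q̇/(ṁ c_p) = 42.630 °C.
T(t) = T_ss + (T₀ − T_ss) e^(−t/τ). Set T = 40.1:
e^(−t/τ) = (40.1 − 42.630)/(30.5 − 42.630) = 0.20859
t = −600.00 · ln(0.20859) = 940.42 min.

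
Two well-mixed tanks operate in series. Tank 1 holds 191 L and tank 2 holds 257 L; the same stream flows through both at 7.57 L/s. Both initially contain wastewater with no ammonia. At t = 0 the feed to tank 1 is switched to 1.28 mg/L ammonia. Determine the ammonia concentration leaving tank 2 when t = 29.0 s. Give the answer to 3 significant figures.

Time constants: τᵢ = Vᵢ/Q for each well-mixed tank.
τ₁ = 191/7.57 = 25.231 s; τ₂ = 257/7.57 = 33.950 s.
Solving the cascade with C₁(0)=C₂(0)=0 gives C₂(t) = C_in[1 − (τ₁ e^(−t/τ₁) − τ₂ e^(−t/τ₂))/(τ₁ − τ₂)].
At t = 29.0: e^(−t/τ₁) = 0.31684, e^(−t/τ₂) = 0.42562.
C₂ = 1.28·[1 − (25.231·0.31684 − 33.950·0.42562)/(-8.7186)] = 1.28·0.25956 = 0.33223 mg/L.

0.332 mg/L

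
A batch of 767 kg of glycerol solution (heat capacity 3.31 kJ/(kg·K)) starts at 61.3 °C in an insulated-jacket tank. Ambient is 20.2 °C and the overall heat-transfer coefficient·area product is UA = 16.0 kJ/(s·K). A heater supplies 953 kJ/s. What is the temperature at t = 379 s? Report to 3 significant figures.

78.1 °C

Lumped-capacitance energy balance: M c_p dT/dt = UA(T_amb − T) + Q̇.
dT/dt = (T_ss − T)/τ with T_ss = T_amb + Q̇/UA = 20.2 + 953/16.0 = 79.763 °C, τ = M c_p/UA = 767·3.31/16.0 = 158.67 s.
Integrating: T(t) = T_ss + (T₀ − T_ss) e^(−t/τ).
T(379) = 79.763 + (-18.463)·0.091762 = 78.068 °C.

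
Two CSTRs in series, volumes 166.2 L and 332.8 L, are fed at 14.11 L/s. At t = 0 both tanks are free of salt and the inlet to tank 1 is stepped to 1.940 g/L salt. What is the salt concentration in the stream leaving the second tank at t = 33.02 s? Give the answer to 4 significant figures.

Each tank obeys Vᵢ dCᵢ/dt = Q(Cᵢ₋₁ − Cᵢ), so τᵢ = Vᵢ/Q.
τ₁ = 166.2/14.11 = 11.7789 s; τ₂ = 332.8/14.11 = 23.5861 s.
Tank 1: C₁ = C_in(1 − e^(−t/τ₁)). Tank 2 (τ₁ ≠ τ₂): C₂ = C_in[1 − (τ₁ e^(−t/τ₁) − τ₂ e^(−t/τ₂))/(τ₁ − τ₂)].
At t = 33.02: e^(−t/τ₁) = 0.0606084, e^(−t/τ₂) = 0.246603.
C₂ = 1.940·[1 − (11.7789·0.0606084 − 23.5861·0.246603)/(-11.8072)] = 1.940·0.567849 = 1.10163 g/L.

1.102 g/L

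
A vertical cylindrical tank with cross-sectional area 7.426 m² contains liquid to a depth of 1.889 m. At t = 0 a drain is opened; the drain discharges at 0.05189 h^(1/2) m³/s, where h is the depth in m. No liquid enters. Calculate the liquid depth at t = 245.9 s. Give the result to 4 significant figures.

A dh/dt = −Q_out = −0.05189 √h.
∫ h^(−1/2) dh = −(0.05189/A) ∫ dt, giving 2√h = 2√h₀ − (0.05189/A) t.
√h = √1.889 − 0.05189·245.9/(2·7.426) = 1.37441 − 0.859127 = 0.515282.
h = 0.515282² = 0.265516 m.

0.2655 m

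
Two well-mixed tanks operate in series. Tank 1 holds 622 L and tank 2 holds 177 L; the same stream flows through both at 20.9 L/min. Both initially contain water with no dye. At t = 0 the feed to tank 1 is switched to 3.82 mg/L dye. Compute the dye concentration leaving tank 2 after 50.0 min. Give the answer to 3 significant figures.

Each tank obeys Vᵢ dCᵢ/dt = Q(Cᵢ₋₁ − Cᵢ), so τᵢ = Vᵢ/Q.
τ₁ = 622/20.9 = 29.761 min; τ₂ = 177/20.9 = 8.4689 min.
Solving the cascade with C₁(0)=C₂(0)=0 gives C₂(t) = C_in[1 − (τ₁ e^(−t/τ₁) − τ₂ e^(−t/τ₂))/(τ₁ − τ₂)].
At t = 50.0: e^(−t/τ₁) = 0.18636, e^(−t/τ₂) = 0.0027286.
C₂ = 3.82·[1 − (29.761·0.18636 − 8.4689·0.0027286)/(21.292)] = 3.82·0.74060 = 2.8291 mg/L.

2.83 mg/L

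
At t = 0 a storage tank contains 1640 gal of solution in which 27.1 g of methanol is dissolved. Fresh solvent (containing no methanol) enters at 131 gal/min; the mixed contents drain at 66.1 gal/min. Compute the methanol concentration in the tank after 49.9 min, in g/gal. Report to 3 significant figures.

0.00183 g/gal

Let m(t) be the amount of methanol. Volume: V(t) = V₀ + (Q_in − Q_out) t = 1640 + 64.900 t; V(49.9) = 4878.5 gal.
No methanol enters, so dm/dt = −Q_out · (m/V).
dm/m = −Q_out dt/(V₀ + 64.900 t); integrating gives ln(m/m₀) = −(Q_out/(Q_in−Q_out)) ln(V/V₀).
m = m₀ (V₀/V)^(Q_out/(Q_in−Q_out)) = 27.1 × (1640/4878.5)^(1.0185) = 8.9284 g.
C = m/V = 8.9284/4878.5 = 0.0018301 g/gal.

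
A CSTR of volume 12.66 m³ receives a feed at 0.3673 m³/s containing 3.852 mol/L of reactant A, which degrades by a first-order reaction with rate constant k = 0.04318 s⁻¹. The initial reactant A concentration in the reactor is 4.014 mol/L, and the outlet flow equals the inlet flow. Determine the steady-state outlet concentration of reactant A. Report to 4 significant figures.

1.548 mol/L

V dC/dt = Q(C_in − C) − k V C.
Steady state (dC/dt = 0): C_ss = Q C_in/(Q + kV) = C_in/(1 + kV/Q).
C_ss = 0.3673·3.852/(0.3673 + 0.04318·12.66) = 1.41484/0.913959 = 1.54803 mol/L.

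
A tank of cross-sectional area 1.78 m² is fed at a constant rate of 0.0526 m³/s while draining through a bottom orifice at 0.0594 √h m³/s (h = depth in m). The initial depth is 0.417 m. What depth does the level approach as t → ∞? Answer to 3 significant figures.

Mass balance (ρ constant): A dh/dt = Q_in − 0.0594 √h. At steady state dh/dt = 0:
Q_in = 0.0594 √h_ss ⇒ √h_ss = 0.0526/0.0594 = 0.88552.
h_ss = 0.88552² = 0.78415 m. (Since h₀ = 0.417 m < h_ss, the level will rise toward this value.)

0.784 m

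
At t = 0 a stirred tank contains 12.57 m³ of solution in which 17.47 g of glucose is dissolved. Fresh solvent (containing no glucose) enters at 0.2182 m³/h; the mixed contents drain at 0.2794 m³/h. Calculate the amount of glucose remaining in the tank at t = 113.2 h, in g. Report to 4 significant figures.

0.4509 g

Let m(t) be the amount of glucose. Volume: V(t) = V₀ + (Q_in − Q_out) t = 12.57 − 0.0612000 t; V(113.2) = 5.64216 m³.
Species balance (pure solvent in): dm/dt = −Q_out · m/V(t).
Separate: dm/m = −Q_out dt/V(t) ⇒ ln(m/m₀) = −(Q_out/(Q_in−Q_out)) ln(V/V₀).
m = m₀ (V₀/V)^(Q_out/(Q_in−Q_out)) = 17.47 × (12.57/5.64216)^(-4.56536) = 0.450869 g.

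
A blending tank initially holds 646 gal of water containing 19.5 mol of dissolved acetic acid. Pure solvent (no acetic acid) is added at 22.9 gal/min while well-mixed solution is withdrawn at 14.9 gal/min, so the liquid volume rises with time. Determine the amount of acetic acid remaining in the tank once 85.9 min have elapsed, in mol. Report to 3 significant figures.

Let m(t) be the amount of acetic acid. Volume: V(t) = V₀ + (Q_in − Q_out) t = 646 + 8.0000 t; V(85.9) = 1333.2 gal.
No acetic acid enters, so dm/dt = −Q_out · (m/V).
Separate: dm/m = −Q_out dt/V(t) ⇒ ln(m/m₀) = −(Q_out/(Q_in−Q_out)) ln(V/V₀).
m = m₀ (V₀/V)^(Q_out/(Q_in−Q_out)) = 19.5 × (646/1333.2)^(1.8625) = 5.0580 mol.

5.06 mol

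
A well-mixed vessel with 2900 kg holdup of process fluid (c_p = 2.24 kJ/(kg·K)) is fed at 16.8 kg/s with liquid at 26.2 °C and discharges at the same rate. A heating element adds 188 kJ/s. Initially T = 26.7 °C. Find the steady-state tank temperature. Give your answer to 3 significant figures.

Unsteady energy balance on the tank contents: M c_p dT/dt = ṁ c_p (T_in − T) + 188.
At steady state dT/dt = 0 ⇒ T_ss = T_in + Q̇/(ṁ c_p) = 26.2 + 188/(16.8·2.24) = 31.196 °C.

31.2 °C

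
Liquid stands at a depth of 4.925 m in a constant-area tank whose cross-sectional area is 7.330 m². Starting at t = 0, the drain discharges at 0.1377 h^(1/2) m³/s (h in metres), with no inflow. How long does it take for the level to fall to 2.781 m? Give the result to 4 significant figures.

Accumulation of liquid (constant cross-section A): A dh/dt = −0.1377 √h.
∫ h^(−1/2) dh = −(0.1377/A) ∫ dt, giving 2√h = 2√h₀ − (0.1377/A) t.
t = 2A(√h₀ − √h)/0.1377 = 2·7.330·(√4.925 − √2.781)/0.1377
  = 14.6600 × (2.21923 − 1.66763) / 0.1377 = 58.7253 s.

58.73 s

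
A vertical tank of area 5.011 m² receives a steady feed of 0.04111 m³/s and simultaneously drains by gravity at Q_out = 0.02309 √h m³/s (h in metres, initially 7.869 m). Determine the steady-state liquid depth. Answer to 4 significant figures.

A dh/dt = Q_in − 0.02309 √h. Steady state requires inflow = outflow:
Q_in = 0.02309 √h_ss ⇒ √h_ss = 0.04111/0.02309 = 1.78042.
h_ss = 1.78042² = 3.16991 m. (Since h₀ = 7.869 m > h_ss, the level will fall toward this value.)

3.170 m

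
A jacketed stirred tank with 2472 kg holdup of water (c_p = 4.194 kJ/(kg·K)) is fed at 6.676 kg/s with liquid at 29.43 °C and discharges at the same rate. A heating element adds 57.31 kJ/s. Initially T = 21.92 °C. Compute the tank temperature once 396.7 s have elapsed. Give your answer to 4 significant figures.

Energy balance: M c_p dT/dt = ṁ c_p (T_in − T) + 57.31.
Rearrange: dT/dt = (T_ss − T)/τ with τ = M/ṁ = 370.282 s and T_ss = T_in + Q̇/(ṁ c_p) = 31.4768 °C.
Solution: T(t) = T_ss + (T₀ − T_ss) e^(−t/τ).
T(396.7) = 31.4768 + (-9.55685)·e^(−396.7/370.282) = 31.4768 + (-9.55685)·0.342547 = 28.2032 °C.

28.20 °C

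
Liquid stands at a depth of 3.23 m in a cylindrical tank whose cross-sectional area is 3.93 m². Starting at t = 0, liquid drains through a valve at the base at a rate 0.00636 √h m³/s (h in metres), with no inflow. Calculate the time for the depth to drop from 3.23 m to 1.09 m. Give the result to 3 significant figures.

Mass balance (ρ constant): A dh/dt = −0.00636 √h.
This is separable: 2 d(√h)/dt = −0.00636/A, so √h = √h₀ − (0.00636/(2A)) t.
t = 2A(√h₀ − √h)/0.00636 = 2·3.93·(√3.23 − √1.09)/0.00636
  = 7.8600 × (1.7972 − 1.0440) / 0.00636 = 930.83 s.

931 s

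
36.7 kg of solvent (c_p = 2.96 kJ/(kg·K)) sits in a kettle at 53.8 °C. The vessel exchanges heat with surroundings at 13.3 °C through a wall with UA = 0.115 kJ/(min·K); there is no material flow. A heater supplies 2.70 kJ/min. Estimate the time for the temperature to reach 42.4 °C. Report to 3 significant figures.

1050 min

M c_p dT/dt = −UA(T − T_amb) + Q̇.
τ = M c_p/UA = 944.63 min; T_ss = T_amb + Q̇/UA = 13.3 + 2.70/0.115 = 36.778 °C.
T(t) = T_ss + (T₀ − T_ss)e^(−t/τ); set T = 42.4:
t = −τ ln[(T − T_ss)/(T₀ − T_ss)] = −944.63 · ln(0.33027) = 1046.5 min.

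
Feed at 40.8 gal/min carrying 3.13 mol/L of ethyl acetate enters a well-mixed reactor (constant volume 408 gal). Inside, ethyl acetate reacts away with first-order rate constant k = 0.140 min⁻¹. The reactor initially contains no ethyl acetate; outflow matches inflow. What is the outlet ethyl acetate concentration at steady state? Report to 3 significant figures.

Accumulation = in − out − consumed: V dC/dt = Q C_in − Q C − k V C.
Steady state (dC/dt = 0): C_ss = Q C_in/(Q + kV) = C_in/(1 + kV/Q).
C_ss = 40.8·3.13/(40.8 + 0.140·408) = 127.70/97.920 = 1.3042 mol/L.

1.30 mol/L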